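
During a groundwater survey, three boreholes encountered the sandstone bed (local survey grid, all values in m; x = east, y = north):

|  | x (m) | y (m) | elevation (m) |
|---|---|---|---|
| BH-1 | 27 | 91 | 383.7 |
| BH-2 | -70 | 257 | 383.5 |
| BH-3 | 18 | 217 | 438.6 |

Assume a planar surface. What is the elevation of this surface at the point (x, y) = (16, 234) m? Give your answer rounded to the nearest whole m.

Two edge vectors: BH-1→BH-2 = (-97, 166, -0.2), BH-1→BH-3 = (-9, 126, 54.9).
Normal n = (BH-1→BH-2) × (BH-1→BH-3) = (9138.6, 5327.1, -10728).
So ∂z/∂x = −n_x/n_z = 0.85185 and ∂z/∂y = −n_y/n_z = 0.49656.
Intercept c from BH-1: 383.7 − 23.00 − 45.19 = 315.51.
At (16, 234): z = 13.6 + 116.2 + 315.51 = 445.3 m.

445 m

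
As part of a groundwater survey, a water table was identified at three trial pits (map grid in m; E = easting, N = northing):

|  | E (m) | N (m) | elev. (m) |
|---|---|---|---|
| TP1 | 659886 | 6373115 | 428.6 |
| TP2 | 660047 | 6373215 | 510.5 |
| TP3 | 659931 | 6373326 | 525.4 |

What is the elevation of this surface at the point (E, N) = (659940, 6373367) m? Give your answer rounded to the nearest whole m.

Let the plane be z = a·E + b·N + c.
TP2−TP1: 161a + 100b = 81.9;  TP3−TP1: 45a + 211b = 96.8.
Solving gives a = 0.25791117, b = 0.40376302.
Then c = 428.6 − a·659886 − b·6373115 = −2742991.54.
At (659940, 6373367): z = 170205.9 + 2573329.9 − 2742991.54 = 544.3 m.

544 m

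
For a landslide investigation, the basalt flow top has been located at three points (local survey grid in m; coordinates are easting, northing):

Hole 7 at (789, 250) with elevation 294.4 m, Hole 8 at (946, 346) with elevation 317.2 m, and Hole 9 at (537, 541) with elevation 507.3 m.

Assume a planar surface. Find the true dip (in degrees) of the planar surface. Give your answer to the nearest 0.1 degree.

30.7°

Let the plane be z = a·easting + b·northing + c.
Hole 8−Hole 7: 157a + 96b = 22.8;  Hole 9−Hole 7: −252a + 291b = 212.9.
Solving gives a = −0.19754, b = 0.56055.
Gradient magnitude |∇z| = √(a² + b²) = √(0.03902 + 0.31422) = 0.59434.
True dip = arctan(0.59434) = 30.7°, dipping toward SSE (azimuth ≈ 161°).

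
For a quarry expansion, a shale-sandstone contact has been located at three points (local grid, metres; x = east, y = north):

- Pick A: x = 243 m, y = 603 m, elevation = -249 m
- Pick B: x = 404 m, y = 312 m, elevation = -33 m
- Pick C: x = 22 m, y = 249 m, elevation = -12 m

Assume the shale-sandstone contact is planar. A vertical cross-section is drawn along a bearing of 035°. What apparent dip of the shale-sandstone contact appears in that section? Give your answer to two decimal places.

Two edge vectors: Pick A→Pick B = (161, -291, 216), Pick A→Pick C = (-221, -354, 237).
Normal n = (Pick A→Pick B) × (Pick A→Pick C) = (7497, -85893, -121305).
So ∂z/∂x = −n_x/n_z = 0.06180 and ∂z/∂y = −n_y/n_z = −0.70807.
Unit vector along 035° is (sin 35°, cos 35°) = (0.5736, 0.8192).
Slope in that direction = a·(0.5736) + b·(0.8192) = −0.54457.
Apparent dip = arctan|0.54457| = 28.57° (true dip is 35.4°, so apparent ≤ true as expected).

28.57°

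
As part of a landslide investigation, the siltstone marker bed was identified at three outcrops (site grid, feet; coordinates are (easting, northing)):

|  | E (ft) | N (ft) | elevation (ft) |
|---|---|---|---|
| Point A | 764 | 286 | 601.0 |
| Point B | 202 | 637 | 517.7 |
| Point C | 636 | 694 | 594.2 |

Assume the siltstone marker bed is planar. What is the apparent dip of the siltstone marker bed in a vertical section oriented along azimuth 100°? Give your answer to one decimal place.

Two edge vectors: Point A→Point B = (-562, 351, -83.3), Point A→Point C = (-128, 408, -6.8).
Normal n = (Point A→Point B) × (Point A→Point C) = (31599.6, 6840.8, -184368).
So ∂z/∂E = −n_x/n_z = 0.17139 and ∂z/∂N = −n_y/n_z = 0.03710.
Unit vector along 100° is (sin 100°, cos 100°) = (0.9848, -0.1736).
Slope in that direction = a·(0.9848) + b·(-0.1736) = 0.16235.
Apparent dip = arctan|0.16235| = 9.2° (true dip is 9.9°, so apparent ≤ true as expected).

9.2°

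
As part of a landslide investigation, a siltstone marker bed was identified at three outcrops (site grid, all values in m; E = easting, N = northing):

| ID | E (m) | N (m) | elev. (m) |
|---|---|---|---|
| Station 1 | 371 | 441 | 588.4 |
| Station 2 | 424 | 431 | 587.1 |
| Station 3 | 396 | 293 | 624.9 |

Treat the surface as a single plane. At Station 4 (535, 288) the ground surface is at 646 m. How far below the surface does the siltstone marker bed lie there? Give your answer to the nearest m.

Let the plane be z = a·E + b·N + c.
Station 2−Station 1: 53a − 10b = −1.3;  Station 3−Station 1: 25a − 148b = 36.5.
Solving gives a = −0.07340, b = −0.25902.
Then c = 588.4 − a·371 − b·441 = 729.86.
At (535, 288): z_contact = −39.3 − 74.6 + 729.86 = 616.0 m.
Depth below ground = 646 − 616.0 = 30 m.

30 m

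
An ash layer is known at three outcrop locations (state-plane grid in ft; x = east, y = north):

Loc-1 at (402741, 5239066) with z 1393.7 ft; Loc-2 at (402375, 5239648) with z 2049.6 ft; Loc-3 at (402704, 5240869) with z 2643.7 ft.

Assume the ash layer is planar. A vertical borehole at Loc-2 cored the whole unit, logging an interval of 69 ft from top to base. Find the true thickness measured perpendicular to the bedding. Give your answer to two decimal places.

49.18 ft

Let the plane be z = a·x + b·y + c.
Loc-2−Loc-1: −366a + 582b = 655.9;  Loc-3−Loc-1: −37a + 1803b = 1250.
Solving gives a = −0.71290, b = 0.67866.
|∇z| = √(a²+b²) = 0.98428, so dip δ = arctan(0.98428) = 44.55°.
True thickness = vertical thickness × cos δ = 69 × cos 44.55° = 49.18 ft.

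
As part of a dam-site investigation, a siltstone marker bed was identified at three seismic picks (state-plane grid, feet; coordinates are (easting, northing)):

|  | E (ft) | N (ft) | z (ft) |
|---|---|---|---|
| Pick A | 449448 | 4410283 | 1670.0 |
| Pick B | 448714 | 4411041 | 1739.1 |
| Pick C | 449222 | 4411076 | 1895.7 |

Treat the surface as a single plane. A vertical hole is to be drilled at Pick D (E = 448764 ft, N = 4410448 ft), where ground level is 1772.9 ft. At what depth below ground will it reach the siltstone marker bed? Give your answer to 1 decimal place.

236.3 ft

Let the plane be z = a·E + b·N + c.
Pick B−Pick A: −734a + 758b = 69.1;  Pick C−Pick A: −226a + 793b = 225.7.
Solving gives a = 0.283099617, b = 0.365296990.
Then c = 1670 − a·449448 − b·4410283 = −1736631.66.
At (448764, 4410448): z_contact = 127044.92 + 1611123.38 − 1736631.66 = 1536.63 ft.
Depth below ground = 1772.9 − 1536.63 = 236.3 ft.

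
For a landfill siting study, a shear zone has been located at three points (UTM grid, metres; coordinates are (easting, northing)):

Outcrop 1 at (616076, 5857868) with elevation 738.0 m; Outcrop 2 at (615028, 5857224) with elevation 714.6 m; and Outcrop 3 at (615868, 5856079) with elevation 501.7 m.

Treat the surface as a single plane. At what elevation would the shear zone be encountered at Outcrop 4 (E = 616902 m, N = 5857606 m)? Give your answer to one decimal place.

649.1 m

Let the plane be z = a·E + b·N + c.
Outcrop 2−Outcrop 1: −1048a − 644b = −23.4;  Outcrop 3−Outcrop 1: −208a − 1789b = −236.3.
Solving gives a = −0.063365692, b = 0.139452244.
Then c = 738 − a·616076 − b·5857868 = −777116.75.
At (616902, 5857606): z = −39090.4 + 816856.3 − 777116.75 = 649.1 m.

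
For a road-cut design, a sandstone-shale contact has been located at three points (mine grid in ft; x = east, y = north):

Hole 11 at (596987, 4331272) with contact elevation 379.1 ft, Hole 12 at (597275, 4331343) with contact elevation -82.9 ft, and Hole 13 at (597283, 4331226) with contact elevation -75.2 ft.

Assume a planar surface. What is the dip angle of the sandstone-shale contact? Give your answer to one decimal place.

Two edge vectors: Hole 11→Hole 12 = (288, 71, -462), Hole 11→Hole 13 = (296, -46, -454.3).
Normal n = (Hole 11→Hole 12) × (Hole 11→Hole 13) = (-53507.3, -5913.6, -34264).
So ∂z/∂x = −n_x/n_z = −1.56162 and ∂z/∂y = −n_y/n_z = −0.17259.
Gradient magnitude |∇z| = √(a² + b²) = √(2.43865 + 0.02979) = 1.57113.
True dip = arctan(1.57113) = 57.5°, dipping toward E (azimuth ≈ 084°).

57.5°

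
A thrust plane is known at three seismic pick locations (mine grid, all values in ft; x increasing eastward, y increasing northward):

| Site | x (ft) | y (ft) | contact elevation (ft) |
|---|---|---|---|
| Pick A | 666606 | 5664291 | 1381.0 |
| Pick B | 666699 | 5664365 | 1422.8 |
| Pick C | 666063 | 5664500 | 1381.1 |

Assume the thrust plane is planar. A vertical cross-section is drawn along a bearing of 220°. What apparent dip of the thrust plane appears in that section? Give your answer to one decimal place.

Let the plane be z = a·x + b·y + c.
Pick B−Pick A: 93a + 74b = 41.8;  Pick C−Pick A: −543a + 209b = 0.1.
Solving gives a = 0.14641, b = 0.38086.
Unit vector along 220° is (sin 220°, cos 220°) = (-0.6428, -0.7660).
Slope in that direction = a·(-0.6428) + b·(-0.7660) = −0.38587.
Apparent dip = arctan|0.38587| = 21.1° (true dip is 22.2°, so apparent ≤ true as expected).

21.1°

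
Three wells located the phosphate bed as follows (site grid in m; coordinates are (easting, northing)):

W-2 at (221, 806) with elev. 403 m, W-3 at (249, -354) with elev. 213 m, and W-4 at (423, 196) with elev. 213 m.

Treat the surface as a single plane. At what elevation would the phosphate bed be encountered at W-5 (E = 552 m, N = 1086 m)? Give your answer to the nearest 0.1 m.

286.4 m

Let the plane be z = a·E + b·N + c.
W-3−W-2: 28a − 1160b = −190;  W-4−W-2: 202a − 610b = −190.
Solving gives a = −0.481035, b = 0.152182.
Then c = 403 − a·221 − b·806 = 386.65.
At (552, 1086): z = −265.5 + 165.3 + 386.65 = 286.4 m.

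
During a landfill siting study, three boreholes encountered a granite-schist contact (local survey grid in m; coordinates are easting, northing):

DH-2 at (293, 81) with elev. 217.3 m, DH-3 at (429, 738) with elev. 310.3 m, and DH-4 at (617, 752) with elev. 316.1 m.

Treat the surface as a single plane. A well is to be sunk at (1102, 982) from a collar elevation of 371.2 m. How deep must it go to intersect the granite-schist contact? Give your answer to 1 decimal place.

Two edge vectors: DH-2→DH-3 = (136, 657, 93), DH-2→DH-4 = (324, 671, 98.8).
Normal n = (DH-2→DH-3) × (DH-2→DH-4) = (2508.6, 16695.2, -121612).
So ∂z/∂easting = −n_x/n_z = 0.020628 and ∂z/∂northing = −n_y/n_z = 0.137283.
Intercept c from DH-2: 217.3 − 6.04 − 11.12 = 200.14.
At (1102, 982): z_contact = 22.73 + 134.81 + 200.14 = 357.68 m.
Depth below ground = 371.2 − 357.68 = 13.5 m.

13.5 m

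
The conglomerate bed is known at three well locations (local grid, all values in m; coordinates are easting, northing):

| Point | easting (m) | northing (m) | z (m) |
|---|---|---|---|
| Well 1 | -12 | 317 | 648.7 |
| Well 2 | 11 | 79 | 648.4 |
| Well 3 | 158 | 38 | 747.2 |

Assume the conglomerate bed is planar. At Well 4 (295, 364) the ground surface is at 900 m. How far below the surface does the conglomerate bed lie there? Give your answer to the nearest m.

Two edge vectors: Well 1→Well 2 = (23, -238, -0.3), Well 1→Well 3 = (170, -279, 98.5).
Normal n = (Well 1→Well 2) × (Well 1→Well 3) = (-23526.7, -2316.5, 34043).
So ∂z/∂easting = −n_x/n_z = 0.69109 and ∂z/∂northing = −n_y/n_z = 0.06805.
Intercept c from Well 1: 648.7 + 8.29 − 21.57 = 635.42.
At (295, 364): z_contact = 203.9 + 24.8 + 635.42 = 864.1 m.
Depth below ground = 900 − 864.1 = 36 m.

36 m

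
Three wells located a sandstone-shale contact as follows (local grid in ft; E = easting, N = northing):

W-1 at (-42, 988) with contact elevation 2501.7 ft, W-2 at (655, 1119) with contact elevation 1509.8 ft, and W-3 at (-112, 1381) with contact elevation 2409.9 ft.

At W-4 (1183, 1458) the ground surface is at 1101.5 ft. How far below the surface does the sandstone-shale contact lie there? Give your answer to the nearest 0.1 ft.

456.1 ft

Two edge vectors: W-1→W-2 = (697, 131, -991.9), W-1→W-3 = (-70, 393, -91.8).
Normal n = (W-1→W-2) × (W-1→W-3) = (377790.9, 133417.6, 283091).
So ∂z/∂E = −n_x/n_z = −1.334521 and ∂z/∂N = −n_y/n_z = −0.471289.
Intercept c from W-1: 2501.7 − 56.05 + 465.63 = 2911.28.
At (1183, 1458): z_contact = −1578.74 − 687.14 + 2911.28 = 645.41 ft.
Depth below ground = 1101.5 − 645.41 = 456.1 ft.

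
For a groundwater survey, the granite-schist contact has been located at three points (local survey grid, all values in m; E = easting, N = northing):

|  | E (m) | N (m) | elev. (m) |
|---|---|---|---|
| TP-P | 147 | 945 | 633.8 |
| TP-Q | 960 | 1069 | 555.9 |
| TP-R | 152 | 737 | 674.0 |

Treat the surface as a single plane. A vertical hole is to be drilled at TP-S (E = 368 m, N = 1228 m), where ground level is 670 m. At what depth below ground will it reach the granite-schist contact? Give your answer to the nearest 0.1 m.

106.0 m

Let the plane be z = a·E + b·N + c.
TP-Q−TP-P: 813a + 124b = −77.9;  TP-R−TP-P: 5a − 208b = 40.2.
Solving gives a = −0.066098, b = −0.194858.
Then c = 633.8 − a·147 − b·945 = 827.66.
At (368, 1228): z_contact = −24.32 − 239.29 + 827.66 = 564.05 m.
Depth below ground = 670 − 564.05 = 106.0 m.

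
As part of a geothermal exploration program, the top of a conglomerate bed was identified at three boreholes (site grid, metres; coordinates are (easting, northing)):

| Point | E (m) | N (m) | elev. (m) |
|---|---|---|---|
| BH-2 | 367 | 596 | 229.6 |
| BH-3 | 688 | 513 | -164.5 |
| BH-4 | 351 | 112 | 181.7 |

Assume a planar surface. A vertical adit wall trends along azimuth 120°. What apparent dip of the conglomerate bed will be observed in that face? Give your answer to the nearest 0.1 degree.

Two edge vectors: BH-2→BH-3 = (321, -83, -394.1), BH-2→BH-4 = (-16, -484, -47.9).
Normal n = (BH-2→BH-3) × (BH-2→BH-4) = (-186768.7, 21681.5, -156692).
So ∂z/∂E = −n_x/n_z = −1.19195 and ∂z/∂N = −n_y/n_z = 0.13837.
Unit vector along 120° is (sin 120°, cos 120°) = (0.8660, -0.5000).
Slope in that direction = a·(0.8660) + b·(-0.5000) = −1.10144.
Apparent dip = arctan|1.10144| = 47.8° (true dip is 50.2°, so apparent ≤ true as expected).

47.8°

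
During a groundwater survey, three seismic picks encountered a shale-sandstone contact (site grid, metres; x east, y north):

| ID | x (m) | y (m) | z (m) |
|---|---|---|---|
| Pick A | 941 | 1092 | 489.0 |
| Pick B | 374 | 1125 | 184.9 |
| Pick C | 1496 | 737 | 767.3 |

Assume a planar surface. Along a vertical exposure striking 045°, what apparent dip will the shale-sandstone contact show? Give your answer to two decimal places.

22.98°

Let the plane be z = a·x + b·y + c.
Pick B−Pick A: −567a + 33b = −304.1;  Pick C−Pick A: 555a − 355b = 278.3.
Solving gives a = 0.53982, b = 0.06001.
Unit vector along 045° is (sin 45°, cos 45°) = (0.7071, 0.7071).
Slope in that direction = a·(0.7071) + b·(0.7071) = 0.42414.
Apparent dip = arctan|0.42414| = 22.98° (true dip is 28.5°, so apparent ≤ true as expected).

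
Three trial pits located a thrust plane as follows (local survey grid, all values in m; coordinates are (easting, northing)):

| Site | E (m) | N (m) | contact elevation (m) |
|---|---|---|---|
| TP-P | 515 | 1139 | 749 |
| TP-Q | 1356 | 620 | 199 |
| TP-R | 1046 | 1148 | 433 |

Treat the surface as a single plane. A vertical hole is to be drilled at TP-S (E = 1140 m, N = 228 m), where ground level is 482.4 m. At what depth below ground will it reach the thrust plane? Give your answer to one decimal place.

190.9 m

Two edge vectors: TP-P→TP-Q = (841, -519, -550), TP-P→TP-R = (531, 9, -316).
Normal n = (TP-P→TP-Q) × (TP-P→TP-R) = (168954, -26294, 283158).
So ∂z/∂E = −n_x/n_z = −0.596677 and ∂z/∂N = −n_y/n_z = 0.092860.
Intercept c from TP-P: 749 + 307.29 − 105.77 = 950.52.
At (1140, 228): z_contact = −680.21 + 21.17 + 950.52 = 291.48 m.
Depth below ground = 482.4 − 291.48 = 190.9 m.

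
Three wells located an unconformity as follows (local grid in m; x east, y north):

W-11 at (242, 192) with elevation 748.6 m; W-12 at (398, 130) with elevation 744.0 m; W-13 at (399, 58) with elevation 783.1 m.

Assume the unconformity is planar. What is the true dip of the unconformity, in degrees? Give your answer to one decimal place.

30.9°

Let the plane be z = a·x + b·y + c.
W-12−W-11: 156a − 62b = −4.6;  W-13−W-11: 157a − 134b = 34.5.
Solving gives a = −0.24668, b = −0.54648.
Gradient magnitude |∇z| = √(a² + b²) = √(0.06085 + 0.29864) = 0.59958.
True dip = arctan(0.59958) = 30.9°, dipping toward NNE (azimuth ≈ 024°).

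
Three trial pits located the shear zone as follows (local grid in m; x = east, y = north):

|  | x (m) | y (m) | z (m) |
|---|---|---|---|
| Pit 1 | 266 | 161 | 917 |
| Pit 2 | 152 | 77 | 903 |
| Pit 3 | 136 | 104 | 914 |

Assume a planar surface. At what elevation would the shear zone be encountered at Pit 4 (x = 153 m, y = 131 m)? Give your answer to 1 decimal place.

Two edge vectors: Pit 1→Pit 2 = (-114, -84, -14), Pit 1→Pit 3 = (-130, -57, -3).
Normal n = (Pit 1→Pit 2) × (Pit 1→Pit 3) = (-546, 1478, -4422).
So ∂z/∂x = −n_x/n_z = −0.12347 and ∂z/∂y = −n_y/n_z = 0.33424.
Intercept c from Pit 1: 917 + 32.84 − 53.81 = 896.03.
At (153, 131): z = −18.9 + 43.8 + 896.03 = 920.9 m.

920.9 m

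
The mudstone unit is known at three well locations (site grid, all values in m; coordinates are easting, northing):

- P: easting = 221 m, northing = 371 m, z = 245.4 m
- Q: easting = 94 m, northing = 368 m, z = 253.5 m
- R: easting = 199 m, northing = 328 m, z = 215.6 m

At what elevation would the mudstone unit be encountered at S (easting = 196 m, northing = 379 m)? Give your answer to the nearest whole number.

253 m

Let the plane be z = a·easting + b·northing + c.
Q−P: −127a − 3b = 8.1;  R−P: −22a − 43b = −29.8.
Solving gives a = −0.08113, b = 0.73453.
Then c = 245.4 − a·221 − b·371 = −9.18.
At (196, 379): z = −15.9 + 278.4 − 9.18 = 253.3 m.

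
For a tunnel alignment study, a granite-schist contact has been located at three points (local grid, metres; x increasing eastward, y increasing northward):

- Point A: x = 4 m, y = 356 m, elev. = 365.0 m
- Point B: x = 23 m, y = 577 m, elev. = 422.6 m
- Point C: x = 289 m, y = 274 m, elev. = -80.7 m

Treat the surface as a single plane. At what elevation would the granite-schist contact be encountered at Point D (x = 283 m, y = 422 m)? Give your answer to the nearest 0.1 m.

Let the plane be z = a·x + b·y + c.
Point B−Point A: 19a + 221b = 57.6;  Point C−Point A: 285a − 82b = −445.7.
Solving gives a = −1.45293, b = 0.38555.
Then c = 365 − a·4 − b·356 = 233.56.
At (283, 422): z = −411.2 + 162.7 + 233.56 = -14.9 m.

-14.9 m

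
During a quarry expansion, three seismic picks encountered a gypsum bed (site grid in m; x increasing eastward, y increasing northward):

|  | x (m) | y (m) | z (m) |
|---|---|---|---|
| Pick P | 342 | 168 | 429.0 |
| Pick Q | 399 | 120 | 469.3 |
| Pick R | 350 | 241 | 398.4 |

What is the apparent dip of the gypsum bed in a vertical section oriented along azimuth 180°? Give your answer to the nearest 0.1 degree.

Let the plane be z = a·x + b·y + c.
Pick Q−Pick P: 57a − 48b = 40.3;  Pick R−Pick P: 8a + 73b = −30.6.
Solving gives a = 0.32411, b = −0.45470.
Unit vector along 180° is (sin 180°, cos 180°) = (0.0000, -1.0000).
Slope in that direction = a·(0.0000) + b·(-1.0000) = 0.45470.
Apparent dip = arctan|0.45470| = 24.5° (true dip is 29.2°, so apparent ≤ true as expected).

24.5°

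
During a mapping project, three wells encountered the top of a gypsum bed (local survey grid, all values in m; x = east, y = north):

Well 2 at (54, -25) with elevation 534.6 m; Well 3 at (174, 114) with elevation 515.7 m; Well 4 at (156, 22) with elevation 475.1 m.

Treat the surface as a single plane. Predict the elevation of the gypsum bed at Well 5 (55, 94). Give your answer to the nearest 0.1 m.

Let the plane be z = a·x + b·y + c.
Well 3−Well 2: 120a + 139b = −18.9;  Well 4−Well 2: 102a + 47b = −59.5.
Solving gives a = −0.86463, b = 0.61047.
Then c = 534.6 − a·54 − b·-25 = 596.55.
At (55, 94): z = −47.6 + 57.4 + 596.55 = 606.4 m.

606.4 m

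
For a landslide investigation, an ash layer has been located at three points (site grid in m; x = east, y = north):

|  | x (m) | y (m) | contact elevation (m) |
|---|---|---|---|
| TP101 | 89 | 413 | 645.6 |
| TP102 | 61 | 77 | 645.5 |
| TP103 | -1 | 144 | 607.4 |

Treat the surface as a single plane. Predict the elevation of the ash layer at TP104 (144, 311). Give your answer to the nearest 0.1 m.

681.4 m

Let the plane be z = a·x + b·y + c.
TP102−TP101: −28a − 336b = −0.1;  TP103−TP101: −90a − 269b = −38.2.
Solving gives a = 0.56404, b = −0.04671.
Then c = 645.6 − a·89 − b·413 = 614.69.
At (144, 311): z = 81.2 − 14.5 + 614.69 = 681.4 m.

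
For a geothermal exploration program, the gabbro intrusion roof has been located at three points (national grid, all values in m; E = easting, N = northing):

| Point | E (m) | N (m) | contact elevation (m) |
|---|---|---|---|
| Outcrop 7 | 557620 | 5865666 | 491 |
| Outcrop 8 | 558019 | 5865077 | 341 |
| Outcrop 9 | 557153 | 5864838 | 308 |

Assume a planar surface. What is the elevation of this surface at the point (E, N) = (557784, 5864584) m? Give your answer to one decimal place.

230.9 m

Let the plane be z = a·E + b·N + c.
Outcrop 8−Outcrop 7: 399a − 589b = −150;  Outcrop 9−Outcrop 7: −467a − 828b = −183.
Solving gives a = −0.027109434, b = 0.236304475.
Then c = 491 − a·557620 − b·5865666 = −1370475.36.
At (557784, 5864584): z = −15121.2 + 1385827.4 − 1370475.36 = 230.9 m.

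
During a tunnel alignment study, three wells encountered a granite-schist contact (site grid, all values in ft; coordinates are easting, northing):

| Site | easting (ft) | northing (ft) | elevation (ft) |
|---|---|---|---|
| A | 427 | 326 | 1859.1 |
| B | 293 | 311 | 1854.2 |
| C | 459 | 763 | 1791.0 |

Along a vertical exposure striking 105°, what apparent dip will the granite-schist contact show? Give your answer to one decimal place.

Two edge vectors: A→B = (-134, -15, -4.9), A→C = (32, 437, -68.1).
Normal n = (A→B) × (A→C) = (3162.8, -9282.2, -58078).
So ∂z/∂easting = −n_x/n_z = 0.05446 and ∂z/∂northing = −n_y/n_z = −0.15982.
Unit vector along 105° is (sin 105°, cos 105°) = (0.9659, -0.2588).
Slope in that direction = a·(0.9659) + b·(-0.2588) = 0.09397.
Apparent dip = arctan|0.09397| = 5.4° (true dip is 9.6°, so apparent ≤ true as expected).

5.4°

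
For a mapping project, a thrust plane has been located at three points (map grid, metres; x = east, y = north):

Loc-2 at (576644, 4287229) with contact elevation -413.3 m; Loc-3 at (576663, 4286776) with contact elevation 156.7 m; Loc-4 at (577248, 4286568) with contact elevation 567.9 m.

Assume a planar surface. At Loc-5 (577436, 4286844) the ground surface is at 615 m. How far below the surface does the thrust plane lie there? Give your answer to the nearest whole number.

Two edge vectors: Loc-2→Loc-3 = (19, -453, 570), Loc-2→Loc-4 = (604, -661, 981.2).
Normal n = (Loc-2→Loc-3) × (Loc-2→Loc-4) = (-67713.6, 325637.2, 261053).
So ∂z/∂x = −n_x/n_z = 0.25938641 and ∂z/∂y = −n_y/n_z = −1.24739880.
Intercept c from Loc-2: -413.3 − 149573.62 + 5347884.33 = 5197897.41.
At (577436, 4286844): z_contact = 149779.0 − 5347404.1 + 5197897.41 = 272.4 m.
Depth below ground = 615 − 272.4 = 343 m.

343 m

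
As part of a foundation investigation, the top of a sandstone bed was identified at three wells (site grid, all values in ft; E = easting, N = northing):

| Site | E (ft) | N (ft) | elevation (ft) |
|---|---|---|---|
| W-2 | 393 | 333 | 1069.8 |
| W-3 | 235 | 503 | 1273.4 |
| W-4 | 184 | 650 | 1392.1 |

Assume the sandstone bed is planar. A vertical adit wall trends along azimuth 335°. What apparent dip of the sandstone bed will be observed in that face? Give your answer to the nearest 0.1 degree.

Two edge vectors: W-2→W-3 = (-158, 170, 203.6), W-2→W-4 = (-209, 317, 322.3).
Normal n = (W-2→W-3) × (W-2→W-4) = (-9750.2, 8371, -14556).
So ∂z/∂E = −n_x/n_z = −0.66984 and ∂z/∂N = −n_y/n_z = 0.57509.
Unit vector along 335° is (sin 335°, cos 335°) = (-0.4226, 0.9063).
Slope in that direction = a·(-0.4226) + b·(0.9063) = 0.80429.
Apparent dip = arctan|0.80429| = 38.8° (true dip is 41.4°, so apparent ≤ true as expected).

38.8°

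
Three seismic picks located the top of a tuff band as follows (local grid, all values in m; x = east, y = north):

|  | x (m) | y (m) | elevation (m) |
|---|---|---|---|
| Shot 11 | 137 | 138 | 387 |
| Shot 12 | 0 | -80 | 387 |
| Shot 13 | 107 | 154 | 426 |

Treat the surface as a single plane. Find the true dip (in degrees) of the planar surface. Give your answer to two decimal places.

48.99°

Two edge vectors: Shot 11→Shot 12 = (-137, -218, 0), Shot 11→Shot 13 = (-30, 16, 39).
Normal n = (Shot 11→Shot 12) × (Shot 11→Shot 13) = (-8502, 5343, -8732).
So ∂z/∂x = −n_x/n_z = −0.97366 and ∂z/∂y = −n_y/n_z = 0.61189.
Gradient magnitude |∇z| = √(a² + b²) = √(0.94801 + 0.37441) = 1.14997.
True dip = arctan(1.14997) = 48.99°, dipping toward ESE (azimuth ≈ 122°).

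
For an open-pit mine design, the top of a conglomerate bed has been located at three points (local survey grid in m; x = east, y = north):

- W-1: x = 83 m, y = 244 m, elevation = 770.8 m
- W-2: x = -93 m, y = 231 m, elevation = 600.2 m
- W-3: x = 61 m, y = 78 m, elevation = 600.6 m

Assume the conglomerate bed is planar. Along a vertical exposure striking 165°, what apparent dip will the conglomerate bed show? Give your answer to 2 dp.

Two edge vectors: W-1→W-2 = (-176, -13, -170.6), W-1→W-3 = (-22, -166, -170.2).
Normal n = (W-1→W-2) × (W-1→W-3) = (-26107, -26202, 28930).
So ∂z/∂x = −n_x/n_z = 0.90242 and ∂z/∂y = −n_y/n_z = 0.90570.
Unit vector along 165° is (sin 165°, cos 165°) = (0.2588, -0.9659).
Slope in that direction = a·(0.2588) + b·(-0.9659) = −0.64128.
Apparent dip = arctan|0.64128| = 32.67° (true dip is 52.0°, so apparent ≤ true as expected).

32.67°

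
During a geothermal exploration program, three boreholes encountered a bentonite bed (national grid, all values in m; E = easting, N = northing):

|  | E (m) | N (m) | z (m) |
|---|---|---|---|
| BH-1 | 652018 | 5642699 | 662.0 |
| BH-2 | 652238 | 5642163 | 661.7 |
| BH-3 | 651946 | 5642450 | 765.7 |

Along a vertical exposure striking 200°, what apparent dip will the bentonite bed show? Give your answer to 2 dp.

23.42°

Two edge vectors: BH-1→BH-2 = (220, -536, -0.3), BH-1→BH-3 = (-72, -249, 103.7).
Normal n = (BH-1→BH-2) × (BH-1→BH-3) = (-55657.9, -22792.4, -93372).
So ∂z/∂E = −n_x/n_z = −0.59609 and ∂z/∂N = −n_y/n_z = −0.24410.
Unit vector along 200° is (sin 200°, cos 200°) = (-0.3420, -0.9397).
Slope in that direction = a·(-0.3420) + b·(-0.9397) = 0.43326.
Apparent dip = arctan|0.43326| = 23.42° (true dip is 32.8°, so apparent ≤ true as expected).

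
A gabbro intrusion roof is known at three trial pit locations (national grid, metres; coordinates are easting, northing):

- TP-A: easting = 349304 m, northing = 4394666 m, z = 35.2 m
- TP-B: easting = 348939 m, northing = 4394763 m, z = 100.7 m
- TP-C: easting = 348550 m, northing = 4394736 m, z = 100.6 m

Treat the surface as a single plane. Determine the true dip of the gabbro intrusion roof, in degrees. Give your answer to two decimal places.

Two edge vectors: TP-A→TP-B = (-365, 97, 65.5), TP-A→TP-C = (-754, 70, 65.4).
Normal n = (TP-A→TP-B) × (TP-A→TP-C) = (1758.8, -25516, 47588).
So ∂z/∂easting = −n_x/n_z = −0.03696 and ∂z/∂northing = −n_y/n_z = 0.53619.
Gradient magnitude |∇z| = √(a² + b²) = √(0.00137 + 0.28749) = 0.53746.
True dip = arctan(0.53746) = 28.26°, dipping toward S (azimuth ≈ 176°).

28.26°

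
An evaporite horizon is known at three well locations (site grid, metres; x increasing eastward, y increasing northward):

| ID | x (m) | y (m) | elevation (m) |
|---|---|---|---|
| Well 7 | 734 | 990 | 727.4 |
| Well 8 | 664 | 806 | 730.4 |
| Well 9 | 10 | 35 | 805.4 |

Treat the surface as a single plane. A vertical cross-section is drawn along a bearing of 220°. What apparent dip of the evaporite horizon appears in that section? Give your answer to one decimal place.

Let the plane be z = a·x + b·y + c.
Well 8−Well 7: −70a − 184b = 3;  Well 9−Well 7: −724a − 955b = 78.
Solving gives a = −0.17309, b = 0.04954.
Unit vector along 220° is (sin 220°, cos 220°) = (-0.6428, -0.7660).
Slope in that direction = a·(-0.6428) + b·(-0.7660) = 0.07330.
Apparent dip = arctan|0.07330| = 4.2° (true dip is 10.2°, so apparent ≤ true as expected).

4.2°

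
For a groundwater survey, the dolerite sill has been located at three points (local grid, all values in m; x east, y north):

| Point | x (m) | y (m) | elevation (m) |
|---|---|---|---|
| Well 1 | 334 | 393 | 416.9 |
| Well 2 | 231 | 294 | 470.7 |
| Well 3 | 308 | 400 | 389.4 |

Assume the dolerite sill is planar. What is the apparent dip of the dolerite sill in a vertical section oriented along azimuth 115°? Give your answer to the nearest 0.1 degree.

49.9°

Two edge vectors: Well 1→Well 2 = (-103, -99, 53.8), Well 1→Well 3 = (-26, 7, -27.5).
Normal n = (Well 1→Well 2) × (Well 1→Well 3) = (2345.9, -4231.3, -3295).
So ∂z/∂x = −n_x/n_z = 0.71196 and ∂z/∂y = −n_y/n_z = −1.28416.
Unit vector along 115° is (sin 115°, cos 115°) = (0.9063, -0.4226).
Slope in that direction = a·(0.9063) + b·(-0.4226) = 1.18796.
Apparent dip = arctan|1.18796| = 49.9° (true dip is 55.7°, so apparent ≤ true as expected).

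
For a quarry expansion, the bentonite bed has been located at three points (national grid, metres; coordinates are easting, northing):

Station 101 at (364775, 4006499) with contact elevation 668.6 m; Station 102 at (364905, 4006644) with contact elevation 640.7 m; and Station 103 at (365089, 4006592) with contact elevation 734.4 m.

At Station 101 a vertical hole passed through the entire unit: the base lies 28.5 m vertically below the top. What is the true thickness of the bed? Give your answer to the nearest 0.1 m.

Let the plane be z = a·easting + b·northing + c.
Station 102−Station 101: 130a + 145b = −27.9;  Station 103−Station 101: 314a + 93b = 65.8.
Solving gives a = 0.36291, b = −0.51778.
|∇z| = √(a²+b²) = 0.63230, so dip δ = arctan(0.63230) = 32.31°.
True thickness = vertical thickness × cos δ = 28.5 × cos 32.31° = 24.1 m.

24.1 m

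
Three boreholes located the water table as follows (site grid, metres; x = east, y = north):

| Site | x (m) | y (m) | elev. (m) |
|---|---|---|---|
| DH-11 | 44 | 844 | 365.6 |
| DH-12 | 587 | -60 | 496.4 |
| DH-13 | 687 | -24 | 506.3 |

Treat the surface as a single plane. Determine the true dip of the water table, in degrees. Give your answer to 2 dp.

Let the plane be z = a·x + b·y + c.
DH-12−DH-11: 543a − 904b = 130.8;  DH-13−DH-11: 643a − 868b = 140.7.
Solving gives a = 0.12423, b = −0.07007.
Gradient magnitude |∇z| = √(a² + b²) = √(0.01543 + 0.00491) = 0.14263.
True dip = arctan(0.14263) = 8.12°, dipping toward WNW (azimuth ≈ 299°).

8.12°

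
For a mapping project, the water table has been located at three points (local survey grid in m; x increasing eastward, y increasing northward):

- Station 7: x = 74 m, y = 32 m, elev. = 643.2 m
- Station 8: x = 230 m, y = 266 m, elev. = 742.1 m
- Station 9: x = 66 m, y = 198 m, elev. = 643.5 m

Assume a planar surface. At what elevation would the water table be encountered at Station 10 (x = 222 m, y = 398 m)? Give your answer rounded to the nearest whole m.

Two edge vectors: Station 7→Station 8 = (156, 234, 98.9), Station 7→Station 9 = (-8, 166, 0.3).
Normal n = (Station 7→Station 8) × (Station 7→Station 9) = (-16347.2, -838, 27768).
So ∂z/∂x = −n_x/n_z = 0.58871 and ∂z/∂y = −n_y/n_z = 0.03018.
Intercept c from Station 7: 643.2 − 43.56 − 0.97 = 598.67.
At (222, 398): z = 130.7 + 12.0 + 598.67 = 741.4 m.

741 m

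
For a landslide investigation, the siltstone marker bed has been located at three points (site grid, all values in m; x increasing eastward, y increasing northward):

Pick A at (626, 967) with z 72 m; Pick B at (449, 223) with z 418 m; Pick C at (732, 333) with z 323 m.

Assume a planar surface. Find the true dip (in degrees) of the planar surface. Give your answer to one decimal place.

Two edge vectors: Pick A→Pick B = (-177, -744, 346), Pick A→Pick C = (106, -634, 251).
Normal n = (Pick A→Pick B) × (Pick A→Pick C) = (32620, 81103, 191082).
So ∂z/∂x = −n_x/n_z = −0.17071 and ∂z/∂y = −n_y/n_z = −0.42444.
Gradient magnitude |∇z| = √(a² + b²) = √(0.02914 + 0.18015) = 0.45749.
True dip = arctan(0.45749) = 24.6°, dipping toward NNE (azimuth ≈ 022°).

24.6°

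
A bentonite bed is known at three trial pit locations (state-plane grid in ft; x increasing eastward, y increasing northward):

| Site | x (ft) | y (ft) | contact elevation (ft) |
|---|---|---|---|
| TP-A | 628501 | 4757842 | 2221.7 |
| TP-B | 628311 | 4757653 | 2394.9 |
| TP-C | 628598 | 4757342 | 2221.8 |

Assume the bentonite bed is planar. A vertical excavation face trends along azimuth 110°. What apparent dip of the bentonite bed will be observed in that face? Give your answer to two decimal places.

Two edge vectors: TP-A→TP-B = (-190, -189, 173.2), TP-A→TP-C = (97, -500, 0.1).
Normal n = (TP-A→TP-B) × (TP-A→TP-C) = (86581.1, 16819.4, 113333).
So ∂z/∂x = −n_x/n_z = −0.76395 and ∂z/∂y = −n_y/n_z = −0.14841.
Unit vector along 110° is (sin 110°, cos 110°) = (0.9397, -0.3420).
Slope in that direction = a·(0.9397) + b·(-0.3420) = −0.66712.
Apparent dip = arctan|0.66712| = 33.71° (true dip is 37.9°, so apparent ≤ true as expected).

33.71°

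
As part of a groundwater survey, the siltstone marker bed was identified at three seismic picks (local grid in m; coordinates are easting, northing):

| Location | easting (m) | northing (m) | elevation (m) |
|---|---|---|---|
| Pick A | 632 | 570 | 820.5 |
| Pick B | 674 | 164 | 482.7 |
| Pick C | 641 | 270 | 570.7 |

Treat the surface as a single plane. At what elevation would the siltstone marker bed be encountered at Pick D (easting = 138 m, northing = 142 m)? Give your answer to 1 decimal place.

Let the plane be z = a·easting + b·northing + c.
Pick B−Pick A: 42a − 406b = −337.8;  Pick C−Pick A: 9a − 300b = −249.8.
Solving gives a = 0.00881, b = 0.83293.
Then c = 820.5 − a·632 − b·570 = 340.16.
At (138, 142): z = 1.2 + 118.3 + 340.16 = 459.7 m.

459.7 m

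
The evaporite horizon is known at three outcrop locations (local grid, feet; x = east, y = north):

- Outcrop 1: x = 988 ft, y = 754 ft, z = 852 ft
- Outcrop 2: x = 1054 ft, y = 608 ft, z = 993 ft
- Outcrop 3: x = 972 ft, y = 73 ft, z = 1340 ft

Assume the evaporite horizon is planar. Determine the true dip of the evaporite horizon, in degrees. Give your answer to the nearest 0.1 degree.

41.9°

Two edge vectors: Outcrop 1→Outcrop 2 = (66, -146, 141), Outcrop 1→Outcrop 3 = (-16, -681, 488).
Normal n = (Outcrop 1→Outcrop 2) × (Outcrop 1→Outcrop 3) = (24773, -34464, -47282).
So ∂z/∂x = −n_x/n_z = 0.52394 and ∂z/∂y = −n_y/n_z = −0.72890.
Gradient magnitude |∇z| = √(a² + b²) = √(0.27451 + 0.53130) = 0.89767.
True dip = arctan(0.89767) = 41.9°, dipping toward NW (azimuth ≈ 324°).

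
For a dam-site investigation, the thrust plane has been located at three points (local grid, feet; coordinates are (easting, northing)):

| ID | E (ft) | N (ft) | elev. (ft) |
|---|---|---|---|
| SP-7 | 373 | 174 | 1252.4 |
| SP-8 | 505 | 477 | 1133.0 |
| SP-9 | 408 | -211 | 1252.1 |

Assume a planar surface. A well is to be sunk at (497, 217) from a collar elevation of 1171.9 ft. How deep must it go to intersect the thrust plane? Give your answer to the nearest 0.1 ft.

15.4 ft

Let the plane be z = a·E + b·N + c.
SP-8−SP-7: 132a + 303b = −119.4;  SP-9−SP-7: 35a − 385b = −0.3.
Solving gives a = −0.74986, b = −0.06739.
Then c = 1252.4 − a·373 − b·174 = 1543.82.
At (497, 217): z_contact = −372.68 − 14.62 + 1543.82 = 1156.52 ft.
Depth below ground = 1171.9 − 1156.52 = 15.4 ft.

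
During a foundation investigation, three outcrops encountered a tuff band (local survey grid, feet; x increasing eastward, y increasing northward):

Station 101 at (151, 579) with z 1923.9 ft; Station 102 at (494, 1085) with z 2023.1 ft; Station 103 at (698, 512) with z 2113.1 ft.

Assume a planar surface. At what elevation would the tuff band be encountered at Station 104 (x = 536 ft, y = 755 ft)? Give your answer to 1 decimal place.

Let the plane be z = a·x + b·y + c.
Station 102−Station 101: 343a + 506b = 99.2;  Station 103−Station 101: 547a − 67b = 189.2.
Solving gives a = 0.341542, b = −0.035472.
Then c = 1923.9 − a·151 − b·579 = 1892.87.
At (536, 755): z = 183.1 − 26.8 + 1892.87 = 2049.2 ft.

2049.2 ft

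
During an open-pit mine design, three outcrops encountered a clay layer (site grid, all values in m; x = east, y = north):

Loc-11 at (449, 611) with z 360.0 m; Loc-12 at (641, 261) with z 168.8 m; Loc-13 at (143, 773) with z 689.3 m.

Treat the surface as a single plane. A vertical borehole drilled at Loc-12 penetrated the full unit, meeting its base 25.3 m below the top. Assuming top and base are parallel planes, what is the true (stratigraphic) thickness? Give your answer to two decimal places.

16.93 m

Two edge vectors: Loc-11→Loc-12 = (192, -350, -191.2), Loc-11→Loc-13 = (-306, 162, 329.3).
Normal n = (Loc-11→Loc-12) × (Loc-11→Loc-13) = (-84280.6, -4718.4, -75996).
So ∂z/∂x = −n_x/n_z = −1.10901 and ∂z/∂y = −n_y/n_z = −0.06209.
|∇z| = √(a²+b²) = 1.11075, so dip δ = arctan(1.11075) = 48.00°.
True thickness = vertical thickness × cos δ = 25.3 × cos 48.00° = 16.93 m.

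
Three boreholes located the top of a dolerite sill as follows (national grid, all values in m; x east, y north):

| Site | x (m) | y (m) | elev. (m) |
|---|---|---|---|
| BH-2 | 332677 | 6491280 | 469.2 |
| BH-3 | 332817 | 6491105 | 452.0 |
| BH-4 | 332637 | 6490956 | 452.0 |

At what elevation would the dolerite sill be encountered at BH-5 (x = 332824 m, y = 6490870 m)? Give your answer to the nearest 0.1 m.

Two edge vectors: BH-2→BH-3 = (140, -175, -17.2), BH-2→BH-4 = (-40, -324, -17.2).
Normal n = (BH-2→BH-3) × (BH-2→BH-4) = (-2562.8, 3096, -52360).
So ∂z/∂x = −n_x/n_z = −0.048945760 and ∂z/∂y = −n_y/n_z = 0.059129106.
Intercept c from BH-2: 469.2 + 16283.13 − 383823.58 = −367071.26.
At (332824, 6490870): z = −16290.3 + 383799.3 − 367071.26 = 437.8 m.

437.8 m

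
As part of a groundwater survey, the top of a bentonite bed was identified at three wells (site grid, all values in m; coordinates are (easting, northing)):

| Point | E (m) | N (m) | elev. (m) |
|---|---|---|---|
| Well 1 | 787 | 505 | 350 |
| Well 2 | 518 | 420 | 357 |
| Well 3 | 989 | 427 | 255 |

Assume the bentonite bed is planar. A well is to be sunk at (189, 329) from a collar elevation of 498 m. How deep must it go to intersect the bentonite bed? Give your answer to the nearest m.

Two edge vectors: Well 1→Well 2 = (-269, -85, 7), Well 1→Well 3 = (202, -78, -95).
Normal n = (Well 1→Well 2) × (Well 1→Well 3) = (8621, -24141, 38152).
So ∂z/∂E = −n_x/n_z = −0.22596 and ∂z/∂N = −n_y/n_z = 0.63276.
Intercept c from Well 1: 350 + 177.83 − 319.54 = 208.29.
At (189, 329): z_contact = −42.7 + 208.2 + 208.29 = 373.8 m.
Depth below ground = 498 − 373.8 = 124 m.

124 m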